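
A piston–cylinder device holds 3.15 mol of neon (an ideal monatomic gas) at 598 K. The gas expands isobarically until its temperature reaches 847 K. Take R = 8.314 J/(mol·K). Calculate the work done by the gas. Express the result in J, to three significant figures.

W ≈ 6520 J

Isobaric: W = P ΔV = nR ΔT.
W = (3.15)(8.314)(847 − 598) = 6521 J.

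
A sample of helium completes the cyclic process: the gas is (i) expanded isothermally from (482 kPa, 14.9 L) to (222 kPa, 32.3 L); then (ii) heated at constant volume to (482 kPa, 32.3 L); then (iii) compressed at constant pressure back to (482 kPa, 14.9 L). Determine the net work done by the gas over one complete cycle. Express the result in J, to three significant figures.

W_net ≈ -2830 J

Leg (i): W = PᵢVᵢ ln(V_f/Vᵢ) = (7182) ln(32.3/14.9) = 5557 J.
Leg (ii): W = 0.
Leg (iii): W = PΔV = (482)(14.9 − 32.3) = -8387 J.
W_net = 5557 − 8387 = -2830 J.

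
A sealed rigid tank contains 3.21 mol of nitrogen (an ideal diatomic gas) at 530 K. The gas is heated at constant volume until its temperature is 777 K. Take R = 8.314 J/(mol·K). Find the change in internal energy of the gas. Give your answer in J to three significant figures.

ΔU ≈ 16500 J

Constant volume ⇒ W = 0, so Q = ΔU = nCᵥΔT with Cᵥ = 5R/2 = 20.79 J/(mol·K).
ΔU = (3.21)(20.79)(777 − 530) = 16480 J.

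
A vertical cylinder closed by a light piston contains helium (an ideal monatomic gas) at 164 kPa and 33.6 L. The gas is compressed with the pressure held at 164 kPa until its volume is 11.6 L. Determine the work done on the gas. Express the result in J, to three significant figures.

W ≈ 3610 J

Isobaric: W = P ΔV.
W = (164 kPa)(11.6 − 33.6 L) = (164)(-22) = -3608 J.
Work on gas = −W_by = 3608 J.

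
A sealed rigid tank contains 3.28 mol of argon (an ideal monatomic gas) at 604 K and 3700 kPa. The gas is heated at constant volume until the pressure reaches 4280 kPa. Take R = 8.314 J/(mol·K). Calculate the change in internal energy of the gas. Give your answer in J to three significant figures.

ΔU ≈ 3870 J

Constant volume ⇒ W = 0, so Q = ΔU = nCᵥΔT with Cᵥ = 3R/2 = 12.47 J/(mol·K).
At constant V, T₂/T₁ = P₂/P₁ ⇒ ΔT = T₁(P₂/P₁ − 1) = 604·(4280/3700 − 1) = 94.68 K.
ΔU = (3.28)(12.47)(94.68) = 3873 J.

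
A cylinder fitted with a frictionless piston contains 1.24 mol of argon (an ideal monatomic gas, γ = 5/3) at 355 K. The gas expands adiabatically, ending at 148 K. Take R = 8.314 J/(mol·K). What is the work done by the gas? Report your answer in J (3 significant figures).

W ≈ 3200 J

Adiabatic ⇒ Q = 0, so W_by = −ΔU = nCᵥ(T₁ − T₂).
Cᵥ = 3R/2 = 12.47 J/(mol·K).
W = (1.24)(12.47)(355 − 148) = 3201 J.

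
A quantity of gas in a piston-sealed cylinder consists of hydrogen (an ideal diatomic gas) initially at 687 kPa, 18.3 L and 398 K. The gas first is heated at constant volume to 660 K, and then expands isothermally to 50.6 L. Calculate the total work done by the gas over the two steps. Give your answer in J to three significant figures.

W_total ≈ 21200 J

Step 1 (isochoric): W = 0 (constant volume).
After step 1: P = 1139 kPa (V unchanged).
Step 2 (isothermal): W = P₁V₁ ln(V₂/V₁) = (20848) ln(50.6/18.3) = 21204 J.
W_total = 0 + 21204 = 21204 J.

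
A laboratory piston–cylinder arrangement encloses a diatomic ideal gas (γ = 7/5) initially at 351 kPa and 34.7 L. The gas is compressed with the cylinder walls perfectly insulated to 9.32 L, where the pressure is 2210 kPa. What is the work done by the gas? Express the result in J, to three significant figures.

Adiabatic: W = (P₁V₁ − P₂V₂)/(γ − 1) with γ = 7/5.
P₁V₁ = 12180 J, P₂V₂ = 20597 J.
W = (12180 − 20597) / 0.4 = -21044 J.

W ≈ -21000 J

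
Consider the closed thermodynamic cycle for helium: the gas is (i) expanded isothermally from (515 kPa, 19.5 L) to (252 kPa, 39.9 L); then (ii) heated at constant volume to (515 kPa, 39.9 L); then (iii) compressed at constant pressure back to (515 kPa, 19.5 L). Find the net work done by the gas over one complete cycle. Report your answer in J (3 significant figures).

W_net ≈ -3320 J

Leg (i): W = PᵢVᵢ ln(V_f/Vᵢ) = (10042) ln(39.9/19.5) = 7190 J.
Leg (ii): W = 0.
Leg (iii): W = PΔV = (515)(19.5 − 39.9) = -10506 J.
W_net = 7190 − 10506 = -3316 J.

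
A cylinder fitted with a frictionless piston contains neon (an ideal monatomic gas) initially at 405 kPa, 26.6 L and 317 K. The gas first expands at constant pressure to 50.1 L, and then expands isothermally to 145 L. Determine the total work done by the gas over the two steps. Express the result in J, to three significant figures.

W_total ≈ 31100 J

Step 1 (isobaric): W = PΔV = (405 kPa)(50.1 − 26.6 L) = 9518 J.
After step 1: P = 405 kPa, V = 50.1 L, T = 597.1 K.
Step 2 (isothermal): W = P₁V₁ ln(V₂/V₁) = (20290) ln(145/50.1) = 21563 J.
W_total = 9518 + 21563 = 31080 J.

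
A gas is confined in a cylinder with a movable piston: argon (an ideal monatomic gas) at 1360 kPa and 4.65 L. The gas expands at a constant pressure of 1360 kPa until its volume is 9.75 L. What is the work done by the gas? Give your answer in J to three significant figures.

W ≈ 6940 J

Isobaric: W = P ΔV.
W = (1360 kPa)(9.75 − 4.65 L) = (1360)(5.1) = 6936 J.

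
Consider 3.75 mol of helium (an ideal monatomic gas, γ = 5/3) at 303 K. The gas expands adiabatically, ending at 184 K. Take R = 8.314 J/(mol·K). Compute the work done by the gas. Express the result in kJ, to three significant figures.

W ≈ 5.57 kJ

Adiabatic ⇒ Q = 0, so W_by = −ΔU = nCᵥ(T₁ − T₂).
Cᵥ = 3R/2 = 12.47 J/(mol·K).
W = (3.75)(12.47)(303 − 184) = 5565 J.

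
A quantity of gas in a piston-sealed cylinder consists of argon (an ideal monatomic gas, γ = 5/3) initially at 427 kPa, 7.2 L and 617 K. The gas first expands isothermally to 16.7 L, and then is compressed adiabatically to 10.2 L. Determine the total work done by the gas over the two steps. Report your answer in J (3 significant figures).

W_total ≈ 792 J

Step 1 (isothermal): W = P₁V₁ ln(V₂/V₁) = (3074) ln(16.7/7.2) = 2587 J.
After step 1: P = 184.1 kPa, V = 16.7 L, T = 617 K.
Step 2 (adiabatic): W = (P₁V₁ − P₂V₂)/(γ−1) = (3074 − 4271)/0.667 = -1795 J.
W_total = 2587 − 1795 = 792 J.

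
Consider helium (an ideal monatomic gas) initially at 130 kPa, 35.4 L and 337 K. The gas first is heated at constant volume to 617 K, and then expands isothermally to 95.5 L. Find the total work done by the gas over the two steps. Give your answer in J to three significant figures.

W_total ≈ 8360 J

Step 1 (isochoric): W = 0 (constant volume).
After step 1: P = 238 kPa (V unchanged).
Step 2 (isothermal): W = P₁V₁ ln(V₂/V₁) = (8426) ln(95.5/35.4) = 8362 J.
W_total = 0 + 8362 = 8362 J.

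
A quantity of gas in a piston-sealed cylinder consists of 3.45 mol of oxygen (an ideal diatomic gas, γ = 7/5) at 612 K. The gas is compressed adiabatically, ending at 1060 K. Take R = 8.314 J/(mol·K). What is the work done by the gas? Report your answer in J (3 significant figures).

Adiabatic ⇒ Q = 0, so W_by = −ΔU = nCᵥ(T₁ − T₂).
Cᵥ = 5R/2 = 20.79 J/(mol·K).
W = (3.45)(20.79)(612 − 1060) = -32125 J.

W ≈ -32100 J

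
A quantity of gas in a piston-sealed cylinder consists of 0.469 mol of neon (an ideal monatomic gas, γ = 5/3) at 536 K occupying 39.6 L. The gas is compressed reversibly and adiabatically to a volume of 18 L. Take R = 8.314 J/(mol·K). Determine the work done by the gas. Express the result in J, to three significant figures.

Adiabatic: TV^(γ−1) = const with γ = 5/3.
T₂ = T₁ (V₁/V₂)^(γ−1) = 536 × (39.6/18)^0.667 = 536 × 1.692 = 906.7 K.
W_by = nCᵥ(T₁ − T₂) = (0.469)(12.47)(536 − 906.7) = -2168 J.

W ≈ -2170 J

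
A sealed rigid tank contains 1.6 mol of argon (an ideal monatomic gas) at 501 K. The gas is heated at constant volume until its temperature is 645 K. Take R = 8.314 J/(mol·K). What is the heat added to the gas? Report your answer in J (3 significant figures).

Constant volume ⇒ W = 0, so Q = ΔU = nCᵥΔT with Cᵥ = 3R/2 = 12.47 J/(mol·K).
ΔU = (1.6)(12.47)(645 − 501) = 2873 J.

Q ≈ 2870 J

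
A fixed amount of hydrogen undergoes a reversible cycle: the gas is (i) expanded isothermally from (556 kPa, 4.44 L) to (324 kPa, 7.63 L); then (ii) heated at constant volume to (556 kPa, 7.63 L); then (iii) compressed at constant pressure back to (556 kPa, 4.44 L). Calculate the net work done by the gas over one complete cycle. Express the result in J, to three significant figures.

W_net ≈ -437 J

Leg (i): W = PᵢVᵢ ln(V_f/Vᵢ) = (2469) ln(7.63/4.44) = 1337 J.
Leg (ii): W = 0.
Leg (iii): W = PΔV = (556)(4.44 − 7.63) = -1774 J.
W_net = 1337 − 1774 = -437 J.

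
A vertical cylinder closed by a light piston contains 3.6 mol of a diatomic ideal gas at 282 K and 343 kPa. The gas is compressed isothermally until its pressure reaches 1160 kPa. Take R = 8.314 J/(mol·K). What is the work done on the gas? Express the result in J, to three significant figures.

Isothermal process: W = nRT ln(V₂/V₁) = nRT ln(P₁/P₂).
W = (3.6)(8.314)(282) × ln(343/1160)
  = 8440 × ln(0.2957) = 8440 × -1.218
W_by_gas = -10284 J; work on gas = −W_by = 10284 J.

W ≈ 10300 J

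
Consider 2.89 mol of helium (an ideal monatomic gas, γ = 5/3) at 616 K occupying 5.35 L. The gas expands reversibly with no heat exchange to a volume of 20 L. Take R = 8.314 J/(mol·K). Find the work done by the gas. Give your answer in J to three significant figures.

W ≈ 13000 J

Adiabatic: TV^(γ−1) = const with γ = 5/3.
T₂ = T₁ (V₁/V₂)^(γ−1) = 616 × (5.35/20)^0.667 = 616 × 0.4152 = 255.7 K.
W_by = nCᵥ(T₁ − T₂) = (2.89)(12.47)(616 − 255.7) = 12984 J.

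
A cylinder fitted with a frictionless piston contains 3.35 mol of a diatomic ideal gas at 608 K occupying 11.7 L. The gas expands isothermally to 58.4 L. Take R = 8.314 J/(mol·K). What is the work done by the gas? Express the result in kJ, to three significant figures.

W ≈ 27.2 kJ

Isothermal: W = nRT ln(V₂/V₁).
W = (3.35)(8.314)(608) × ln(58.4/11.7)
  = 16934 × 1.608
W_by_gas = 27225 J.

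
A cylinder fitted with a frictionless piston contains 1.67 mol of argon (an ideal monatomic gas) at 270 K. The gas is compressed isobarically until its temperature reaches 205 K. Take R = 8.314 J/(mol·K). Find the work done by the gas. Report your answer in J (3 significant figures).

Isobaric: W = P ΔV = nR ΔT.
W = (1.67)(8.314)(205 − 270) = -902.5 J.

W ≈ -902 J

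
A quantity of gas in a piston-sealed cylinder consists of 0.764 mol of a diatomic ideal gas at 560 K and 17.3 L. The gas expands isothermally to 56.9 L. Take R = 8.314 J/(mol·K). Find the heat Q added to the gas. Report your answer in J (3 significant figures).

Q ≈ 4230 J

Isothermal ⇒ ΔU = 0, so Q = W = nRT ln(V₂/V₁).
Q = (0.764)(8.314)(560) ln(56.9/17.3) = 3557 × 1.191 = 4235 J.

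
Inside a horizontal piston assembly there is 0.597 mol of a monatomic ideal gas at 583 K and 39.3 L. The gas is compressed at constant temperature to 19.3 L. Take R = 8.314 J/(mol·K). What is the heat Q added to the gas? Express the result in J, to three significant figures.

Isothermal ⇒ ΔU = 0, so Q = W = nRT ln(V₂/V₁).
Q = (0.597)(8.314)(583) ln(19.3/39.3) = 2894 × -0.7111 = -2058 J.

Q ≈ -2060 J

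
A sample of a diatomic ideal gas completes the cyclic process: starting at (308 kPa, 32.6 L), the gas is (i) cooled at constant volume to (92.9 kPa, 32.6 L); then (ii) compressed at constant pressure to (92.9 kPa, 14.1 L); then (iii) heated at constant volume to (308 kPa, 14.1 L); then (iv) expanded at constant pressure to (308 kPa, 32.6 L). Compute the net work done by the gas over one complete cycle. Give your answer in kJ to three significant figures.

Constant-volume legs do no work.
W(ii) = (92.9)(14.1 − 32.6) = -1719 J; W(iv) = (308)(32.6 − 14.1) = 5698 J.
W_net = -1719 + 5698 = 3979 J (the clockwise enclosed area).

W_net ≈ 3.98 kJ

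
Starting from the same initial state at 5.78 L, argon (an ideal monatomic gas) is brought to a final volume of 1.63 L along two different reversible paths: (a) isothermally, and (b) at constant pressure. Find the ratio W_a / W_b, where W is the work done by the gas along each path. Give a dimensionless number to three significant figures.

Path (a) isothermal: W = P₁V₁ ln(V₂/V₁) → W_a/(P₁V₁) = -1.266.
Path (b) isobaric: W = P₁(V₂ − V₁) → W_b/(P₁V₁) = -0.718.
W_a / W_b = -1.266 / -0.718 = 1.763.

W_a / W_b ≈ 1.76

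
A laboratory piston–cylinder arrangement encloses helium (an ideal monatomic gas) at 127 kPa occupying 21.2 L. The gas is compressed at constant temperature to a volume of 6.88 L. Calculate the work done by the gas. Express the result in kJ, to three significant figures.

Isothermal: W = nRT ln(V₂/V₁) = P₁V₁ ln(V₂/V₁).
P₁V₁ = (127 kPa)(21.2 L) = 2692 J.
W = 2692 × ln(6.88/21.2) = 2692 × -1.125
W_by_gas = -3030 J.

W ≈ -3.03 kJ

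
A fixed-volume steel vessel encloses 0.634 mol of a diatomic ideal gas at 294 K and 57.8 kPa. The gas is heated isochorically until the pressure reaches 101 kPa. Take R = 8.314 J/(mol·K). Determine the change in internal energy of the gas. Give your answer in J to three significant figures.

Constant volume ⇒ W = 0, so Q = ΔU = nCᵥΔT with Cᵥ = 5R/2 = 20.79 J/(mol·K).
At constant V, T₂/T₁ = P₂/P₁ ⇒ ΔT = T₁(P₂/P₁ − 1) = 294·(101/57.8 − 1) = 219.7 K.
ΔU = (0.634)(20.79)(219.7) = 2896 J.

ΔU ≈ 2900 J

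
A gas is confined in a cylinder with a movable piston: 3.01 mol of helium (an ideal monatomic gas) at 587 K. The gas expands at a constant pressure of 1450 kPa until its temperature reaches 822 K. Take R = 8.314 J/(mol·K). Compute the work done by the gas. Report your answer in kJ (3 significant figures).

W ≈ 5.88 kJ

Isobaric: W = P ΔV = nR ΔT.
W = (3.01)(8.314)(822 − 587) = 5881 J.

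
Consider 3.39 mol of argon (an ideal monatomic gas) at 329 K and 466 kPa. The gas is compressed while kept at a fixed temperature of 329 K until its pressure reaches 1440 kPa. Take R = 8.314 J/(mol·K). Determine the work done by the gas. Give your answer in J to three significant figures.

W ≈ -10500 J

Isothermal process: W = nRT ln(V₂/V₁) = nRT ln(P₁/P₂).
W = (3.39)(8.314)(329) × ln(466/1440)
  = 9273 × ln(0.3236) = 9273 × -1.128
W_by_gas = -10462 J.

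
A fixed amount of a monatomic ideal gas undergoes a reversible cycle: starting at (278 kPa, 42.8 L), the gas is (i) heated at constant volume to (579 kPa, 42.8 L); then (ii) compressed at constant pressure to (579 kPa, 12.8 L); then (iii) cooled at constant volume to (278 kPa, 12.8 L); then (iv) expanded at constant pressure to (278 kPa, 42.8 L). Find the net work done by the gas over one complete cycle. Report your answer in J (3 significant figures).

Constant-volume legs do no work.
W(ii) = (579)(12.8 − 42.8) = -17370 J; W(iv) = (278)(42.8 − 12.8) = 8340 J.
W_net = -17370 + 8340 = -9030 J (the counter-clockwise enclosed area).

W_net ≈ -9030 J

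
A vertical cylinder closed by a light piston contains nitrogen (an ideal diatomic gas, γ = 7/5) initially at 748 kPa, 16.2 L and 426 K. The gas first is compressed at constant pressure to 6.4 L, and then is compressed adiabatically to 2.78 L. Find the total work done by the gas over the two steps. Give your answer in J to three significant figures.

Step 1 (isobaric): W = PΔV = (748 kPa)(6.4 − 16.2 L) = -7330 J.
After step 1: P = 748 kPa, V = 6.4 L, T = 168.3 K.
Step 2 (adiabatic): W = (P₁V₁ − P₂V₂)/(γ−1) = (4787 − 6682)/0.4 = -4738 J.
W_total = -7330 − 4738 = -12069 J.

W_total ≈ -12100 J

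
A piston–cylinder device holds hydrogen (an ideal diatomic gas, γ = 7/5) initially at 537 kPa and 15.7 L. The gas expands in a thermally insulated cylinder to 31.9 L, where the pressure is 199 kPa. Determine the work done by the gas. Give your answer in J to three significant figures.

Adiabatic: W = (P₁V₁ − P₂V₂)/(γ − 1) with γ = 7/5.
P₁V₁ = 8431 J, P₂V₂ = 6348 J.
W = (8431 − 6348) / 0.4 = 5207 J.

W ≈ 5210 J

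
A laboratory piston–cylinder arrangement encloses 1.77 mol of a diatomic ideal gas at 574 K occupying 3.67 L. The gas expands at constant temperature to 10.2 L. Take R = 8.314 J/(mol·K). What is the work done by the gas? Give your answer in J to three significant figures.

Isothermal: W = nRT ln(V₂/V₁).
W = (1.77)(8.314)(574) × ln(10.2/3.67)
  = 8447 × 1.022
W_by_gas = 8634 J.

W ≈ 8630 J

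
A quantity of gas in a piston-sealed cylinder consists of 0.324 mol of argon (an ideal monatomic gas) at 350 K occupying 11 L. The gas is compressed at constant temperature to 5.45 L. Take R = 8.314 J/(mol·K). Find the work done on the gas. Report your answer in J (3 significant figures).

W ≈ 662 J

Isothermal: W = nRT ln(V₂/V₁).
W = (0.324)(8.314)(350) × ln(5.45/11)
  = 942.8 × -0.7023
W_by_gas = -662.1 J; work on gas = −W_by = 662.1 J.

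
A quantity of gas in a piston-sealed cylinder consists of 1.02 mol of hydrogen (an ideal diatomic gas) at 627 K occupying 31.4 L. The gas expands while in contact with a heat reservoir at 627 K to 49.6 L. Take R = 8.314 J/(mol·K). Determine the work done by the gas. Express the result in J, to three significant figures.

W ≈ 2430 J

Isothermal: W = nRT ln(V₂/V₁).
W = (1.02)(8.314)(627) × ln(49.6/31.4)
  = 5317 × 0.4572
W_by_gas = 2431 J.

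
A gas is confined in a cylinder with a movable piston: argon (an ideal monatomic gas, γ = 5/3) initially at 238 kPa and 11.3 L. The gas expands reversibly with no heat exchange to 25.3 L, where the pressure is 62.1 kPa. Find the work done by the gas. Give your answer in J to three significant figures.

Adiabatic: W = (P₁V₁ − P₂V₂)/(γ − 1) with γ = 5/3.
P₁V₁ = 2689 J, P₂V₂ = 1571 J.
W = (2689 − 1571) / 0.6667 = 1677 J.

W ≈ 1680 J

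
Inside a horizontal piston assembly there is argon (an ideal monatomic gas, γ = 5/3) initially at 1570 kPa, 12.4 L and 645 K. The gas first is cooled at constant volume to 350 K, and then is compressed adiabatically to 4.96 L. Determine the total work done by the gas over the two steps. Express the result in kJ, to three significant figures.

W_total ≈ -13.3 kJ

Step 1 (isochoric): W = 0 (constant volume).
After step 1: P = 851.9 kPa (V unchanged).
Step 2 (adiabatic): W = (P₁V₁ − P₂V₂)/(γ−1) = (10564 − 19459)/0.667 = -13343 J.
W_total = 0 − 13343 = -13343 J.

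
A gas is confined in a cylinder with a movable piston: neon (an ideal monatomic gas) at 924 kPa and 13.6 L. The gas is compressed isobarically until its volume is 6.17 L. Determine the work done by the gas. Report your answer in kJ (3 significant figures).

W ≈ -6.87 kJ

Isobaric: W = P ΔV.
W = (924 kPa)(6.17 − 13.6 L) = (924)(-7.43) = -6865 J.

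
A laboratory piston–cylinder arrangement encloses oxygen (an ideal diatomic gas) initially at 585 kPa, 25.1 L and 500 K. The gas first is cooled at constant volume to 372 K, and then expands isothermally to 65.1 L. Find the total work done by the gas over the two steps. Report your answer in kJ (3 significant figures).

W_total ≈ 10.4 kJ

Step 1 (isochoric): W = 0 (constant volume).
After step 1: P = 435.2 kPa (V unchanged).
Step 2 (isothermal): W = P₁V₁ ln(V₂/V₁) = (10925) ln(65.1/25.1) = 10412 J.
W_total = 0 + 10412 = 10412 J.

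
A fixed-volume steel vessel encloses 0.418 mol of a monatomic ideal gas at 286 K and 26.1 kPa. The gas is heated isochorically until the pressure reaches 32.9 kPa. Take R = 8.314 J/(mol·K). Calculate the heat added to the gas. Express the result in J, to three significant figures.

Q ≈ 388 J

Constant volume ⇒ W = 0, so Q = ΔU = nCᵥΔT with Cᵥ = 3R/2 = 12.47 J/(mol·K).
At constant V, T₂/T₁ = P₂/P₁ ⇒ ΔT = T₁(P₂/P₁ − 1) = 286·(32.9/26.1 − 1) = 74.51 K.
ΔU = (0.418)(12.47)(74.51) = 388.4 J.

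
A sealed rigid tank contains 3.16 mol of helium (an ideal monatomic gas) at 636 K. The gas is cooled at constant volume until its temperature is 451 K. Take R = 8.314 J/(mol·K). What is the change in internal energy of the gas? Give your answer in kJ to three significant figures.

Constant volume ⇒ W = 0, so Q = ΔU = nCᵥΔT with Cᵥ = 3R/2 = 12.47 J/(mol·K).
ΔU = (3.16)(12.47)(451 − 636) = -7291 J.

ΔU ≈ -7.29 kJ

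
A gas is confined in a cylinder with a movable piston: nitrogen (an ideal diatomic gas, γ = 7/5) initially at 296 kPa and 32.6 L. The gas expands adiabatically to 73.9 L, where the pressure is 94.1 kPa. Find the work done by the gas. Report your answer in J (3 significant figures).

Adiabatic: W = (P₁V₁ − P₂V₂)/(γ − 1) with γ = 7/5.
P₁V₁ = 9650 J, P₂V₂ = 6954 J.
W = (9650 − 6954) / 0.4 = 6739 J.

W ≈ 6740 J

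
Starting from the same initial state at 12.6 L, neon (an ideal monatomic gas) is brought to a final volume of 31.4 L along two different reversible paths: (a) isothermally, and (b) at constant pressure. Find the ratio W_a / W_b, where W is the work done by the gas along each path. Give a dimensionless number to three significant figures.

Path (a) isothermal: W = P₁V₁ ln(V₂/V₁) → W_a/(P₁V₁) = 0.9131.
Path (b) isobaric: W = P₁(V₂ − V₁) → W_b/(P₁V₁) = 1.492.
W_a / W_b = 0.9131 / 1.492 = 0.612.

W_a / W_b ≈ 0.612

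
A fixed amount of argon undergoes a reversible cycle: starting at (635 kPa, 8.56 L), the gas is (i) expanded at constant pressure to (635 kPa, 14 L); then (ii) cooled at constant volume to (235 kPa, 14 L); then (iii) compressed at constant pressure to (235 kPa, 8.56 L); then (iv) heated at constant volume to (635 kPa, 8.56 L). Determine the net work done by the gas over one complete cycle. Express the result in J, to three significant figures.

W_net ≈ 2180 J

Constant-volume legs do no work.
W(i) = (635)(14 − 8.56) = 3454 J; W(iii) = (235)(8.56 − 14) = -1278 J.
W_net = 3454 − 1278 = 2176 J (the clockwise enclosed area).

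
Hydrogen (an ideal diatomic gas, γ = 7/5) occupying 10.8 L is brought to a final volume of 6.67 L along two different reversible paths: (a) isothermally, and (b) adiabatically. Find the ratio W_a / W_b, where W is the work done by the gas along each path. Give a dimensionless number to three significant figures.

W_a / W_b ≈ 0.907

Path (a) isothermal: W = P₁V₁ ln(V₂/V₁) → W_a/(P₁V₁) = -0.4819.
Path (b) adiabatic: W = P₁V₁(1 − (V₁/V₂)^(γ−1))/(γ−1) → W_b/(P₁V₁) = -0.5315.
W_a / W_b = -0.4819 / -0.5315 = 0.9067.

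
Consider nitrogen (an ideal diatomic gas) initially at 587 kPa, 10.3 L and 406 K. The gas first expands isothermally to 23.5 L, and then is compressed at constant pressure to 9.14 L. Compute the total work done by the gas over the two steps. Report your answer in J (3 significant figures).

Step 1 (isothermal): W = P₁V₁ ln(V₂/V₁) = (6046) ln(23.5/10.3) = 4987 J.
After step 1: P = 257.3 kPa, V = 23.5 L, T = 406 K.
Step 2 (isobaric): W = PΔV = (257.3 kPa)(9.14 − 23.5 L) = -3695 J.
W_total = 4987 − 3695 = 1293 J.

W_total ≈ 1290 J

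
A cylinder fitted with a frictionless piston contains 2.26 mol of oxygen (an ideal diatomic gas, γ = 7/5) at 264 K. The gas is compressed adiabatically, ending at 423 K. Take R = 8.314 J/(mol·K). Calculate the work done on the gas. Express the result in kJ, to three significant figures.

W ≈ 7.47 kJ

Adiabatic ⇒ Q = 0, so W_by = −ΔU = nCᵥ(T₁ − T₂).
Cᵥ = 5R/2 = 20.79 J/(mol·K).
W = (2.26)(20.79)(264 − 423) = -7469 J.
Work on gas = −W_by = 7469 J.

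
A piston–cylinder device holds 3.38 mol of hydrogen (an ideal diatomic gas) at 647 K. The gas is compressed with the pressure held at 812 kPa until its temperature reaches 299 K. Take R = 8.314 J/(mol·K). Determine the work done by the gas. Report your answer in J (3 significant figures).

W ≈ -9780 J

Isobaric: W = P ΔV = nR ΔT.
W = (3.38)(8.314)(299 − 647) = -9779 J.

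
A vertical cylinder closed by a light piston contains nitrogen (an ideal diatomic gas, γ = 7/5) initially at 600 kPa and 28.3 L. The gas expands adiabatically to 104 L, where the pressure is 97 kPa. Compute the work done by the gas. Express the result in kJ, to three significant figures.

Adiabatic: W = (P₁V₁ − P₂V₂)/(γ − 1) with γ = 7/5.
P₁V₁ = 16980 J, P₂V₂ = 10088 J.
W = (16980 − 10088) / 0.4 = 17230 J.

W ≈ 17.2 kJ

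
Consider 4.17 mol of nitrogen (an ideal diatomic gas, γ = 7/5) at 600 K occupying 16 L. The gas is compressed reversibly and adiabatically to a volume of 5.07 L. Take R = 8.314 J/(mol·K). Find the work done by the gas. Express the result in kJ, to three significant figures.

Adiabatic: TV^(γ−1) = const with γ = 7/5.
T₂ = T₁ (V₁/V₂)^(γ−1) = 600 × (16/5.07)^0.4 = 600 × 1.584 = 950.2 K.
W_by = nCᵥ(T₁ − T₂) = (4.17)(20.79)(600 − 950.2) = -30349 J.

W ≈ -30.3 kJ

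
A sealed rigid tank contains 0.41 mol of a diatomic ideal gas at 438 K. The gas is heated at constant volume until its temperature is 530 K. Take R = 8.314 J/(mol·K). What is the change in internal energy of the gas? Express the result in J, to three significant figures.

ΔU ≈ 784 J

Constant volume ⇒ W = 0, so Q = ΔU = nCᵥΔT with Cᵥ = 5R/2 = 20.79 J/(mol·K).
ΔU = (0.41)(20.79)(530 − 438) = 784 J.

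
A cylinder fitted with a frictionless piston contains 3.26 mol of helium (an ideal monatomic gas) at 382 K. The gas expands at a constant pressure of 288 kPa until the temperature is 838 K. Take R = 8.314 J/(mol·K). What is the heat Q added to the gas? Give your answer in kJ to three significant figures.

Q ≈ 30.9 kJ

Isobaric: W = nRΔT = (3.26)(8.314)(456) = 12359 J.
ΔU = nCᵥΔT with Cᵥ = 3R/2: ΔU = (3.26)(12.47)(456) = 18539 J.
Q = ΔU + W = 18539 + 12359 = 30898 J.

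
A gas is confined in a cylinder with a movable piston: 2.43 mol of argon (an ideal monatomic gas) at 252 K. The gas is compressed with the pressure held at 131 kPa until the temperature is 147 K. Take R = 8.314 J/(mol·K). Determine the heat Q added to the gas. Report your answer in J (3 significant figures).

Q ≈ -5300 J

Isobaric: W = nRΔT = (2.43)(8.314)(-105) = -2121 J.
ΔU = nCᵥΔT with Cᵥ = 3R/2: ΔU = (2.43)(12.47)(-105) = -3182 J.
Q = ΔU + W = -3182 − 2121 = -5303 J.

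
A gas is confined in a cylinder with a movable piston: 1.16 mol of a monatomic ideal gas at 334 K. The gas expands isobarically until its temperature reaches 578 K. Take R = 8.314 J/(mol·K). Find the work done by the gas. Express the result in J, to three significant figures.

Isobaric: W = P ΔV = nR ΔT.
W = (1.16)(8.314)(578 − 334) = 2353 J.

W ≈ 2350 J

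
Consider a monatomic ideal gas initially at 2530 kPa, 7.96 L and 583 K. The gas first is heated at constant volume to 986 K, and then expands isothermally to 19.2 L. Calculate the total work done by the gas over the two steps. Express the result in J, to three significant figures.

Step 1 (isochoric): W = 0 (constant volume).
After step 1: P = 4279 kPa (V unchanged).
Step 2 (isothermal): W = P₁V₁ ln(V₂/V₁) = (34060) ln(19.2/7.96) = 29989 J.
W_total = 0 + 29989 = 29989 J.

W_total ≈ 30000 J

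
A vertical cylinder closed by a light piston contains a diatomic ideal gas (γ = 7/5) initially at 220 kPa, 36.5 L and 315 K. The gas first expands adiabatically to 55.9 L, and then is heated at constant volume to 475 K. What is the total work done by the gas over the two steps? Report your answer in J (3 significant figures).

Step 1 (adiabatic): W = (P₁V₁ − P₂V₂)/(γ−1) = (8030 − 6771)/0.4 = 3147 J.
Step 2 (isochoric): W = 0 (constant volume).
W_total = 3147 + 0 = 3147 J.

W_total ≈ 3150 J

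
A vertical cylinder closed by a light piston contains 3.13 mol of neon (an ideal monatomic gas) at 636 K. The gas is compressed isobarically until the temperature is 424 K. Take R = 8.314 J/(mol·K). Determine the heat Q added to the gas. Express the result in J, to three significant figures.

Q ≈ -13800 J

Isobaric: W = nRΔT = (3.13)(8.314)(-212) = -5517 J.
ΔU = nCᵥΔT with Cᵥ = 3R/2: ΔU = (3.13)(12.47)(-212) = -8275 J.
Q = ΔU + W = -8275 − 5517 = -13792 J.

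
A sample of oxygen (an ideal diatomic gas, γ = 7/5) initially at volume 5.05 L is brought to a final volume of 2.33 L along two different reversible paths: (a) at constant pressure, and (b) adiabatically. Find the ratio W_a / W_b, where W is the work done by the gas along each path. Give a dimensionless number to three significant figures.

W_a / W_b ≈ 0.594

Path (a) isobaric: W = P₁(V₂ − V₁) → W_a/(P₁V₁) = -0.5386.
Path (b) adiabatic: W = P₁V₁(1 − (V₁/V₂)^(γ−1))/(γ−1) → W_b/(P₁V₁) = -0.9065.
W_a / W_b = -0.5386 / -0.9065 = 0.5941.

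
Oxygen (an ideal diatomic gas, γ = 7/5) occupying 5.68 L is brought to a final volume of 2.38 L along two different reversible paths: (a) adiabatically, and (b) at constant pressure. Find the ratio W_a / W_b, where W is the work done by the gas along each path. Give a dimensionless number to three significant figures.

Path (a) adiabatic: W = P₁V₁(1 − (V₁/V₂)^(γ−1))/(γ−1) → W_a/(P₁V₁) = -1.04.
Path (b) isobaric: W = P₁(V₂ − V₁) → W_b/(P₁V₁) = -0.581.
W_a / W_b = -1.04 / -0.581 = 1.791.

W_a / W_b ≈ 1.79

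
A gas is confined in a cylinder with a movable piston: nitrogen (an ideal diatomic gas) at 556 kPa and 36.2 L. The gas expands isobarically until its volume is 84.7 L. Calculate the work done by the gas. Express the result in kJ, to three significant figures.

Isobaric: W = P ΔV.
W = (556 kPa)(84.7 − 36.2 L) = (556)(48.5) = 26966 J.

W ≈ 27.0 kJ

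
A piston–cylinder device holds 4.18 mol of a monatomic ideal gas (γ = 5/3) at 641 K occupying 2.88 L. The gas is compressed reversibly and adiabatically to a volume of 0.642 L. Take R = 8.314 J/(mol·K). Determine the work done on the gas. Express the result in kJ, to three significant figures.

W ≈ 57.5 kJ

Adiabatic: TV^(γ−1) = const with γ = 5/3.
T₂ = T₁ (V₁/V₂)^(γ−1) = 641 × (2.88/0.642)^0.667 = 641 × 2.72 = 1744 K.
W_by = nCᵥ(T₁ − T₂) = (4.18)(12.47)(641 − 1744) = -57474 J.
Work on gas = −W_by = 57474 J.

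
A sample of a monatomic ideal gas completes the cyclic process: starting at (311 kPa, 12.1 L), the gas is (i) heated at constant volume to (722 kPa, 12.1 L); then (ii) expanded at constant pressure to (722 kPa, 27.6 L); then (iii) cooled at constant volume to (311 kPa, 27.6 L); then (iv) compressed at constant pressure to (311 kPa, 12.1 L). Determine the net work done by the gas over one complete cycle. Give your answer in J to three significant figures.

W_net ≈ 6370 J

Constant-volume legs do no work.
W(ii) = (722)(27.6 − 12.1) = 11191 J; W(iv) = (311)(12.1 − 27.6) = -4821 J.
W_net = 11191 − 4821 = 6371 J (the clockwise enclosed area).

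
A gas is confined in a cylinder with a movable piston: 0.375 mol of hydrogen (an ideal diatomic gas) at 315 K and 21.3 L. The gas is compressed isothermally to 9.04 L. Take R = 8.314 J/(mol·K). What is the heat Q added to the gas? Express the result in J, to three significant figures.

Isothermal ⇒ ΔU = 0, so Q = W = nRT ln(V₂/V₁).
Q = (0.375)(8.314)(315) ln(9.04/21.3) = 982.1 × -0.857 = -841.7 J.

Q ≈ -842 J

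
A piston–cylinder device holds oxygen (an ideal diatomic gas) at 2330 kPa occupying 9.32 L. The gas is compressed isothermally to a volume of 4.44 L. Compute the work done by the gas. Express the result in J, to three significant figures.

W ≈ -16100 J

Isothermal: W = nRT ln(V₂/V₁) = P₁V₁ ln(V₂/V₁).
P₁V₁ = (2330 kPa)(9.32 L) = 21716 J.
W = 21716 × ln(4.44/9.32) = 21716 × -0.7415
W_by_gas = -16102 J.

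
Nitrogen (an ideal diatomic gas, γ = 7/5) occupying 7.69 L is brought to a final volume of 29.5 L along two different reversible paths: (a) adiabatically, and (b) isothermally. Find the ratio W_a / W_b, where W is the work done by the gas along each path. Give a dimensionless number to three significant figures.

W_a / W_b ≈ 0.773

Path (a) adiabatic: W = P₁V₁(1 − (V₁/V₂)^(γ−1))/(γ−1) → W_a/(P₁V₁) = 1.04.
Path (b) isothermal: W = P₁V₁ ln(V₂/V₁) → W_b/(P₁V₁) = 1.344.
W_a / W_b = 1.04 / 1.344 = 0.7735.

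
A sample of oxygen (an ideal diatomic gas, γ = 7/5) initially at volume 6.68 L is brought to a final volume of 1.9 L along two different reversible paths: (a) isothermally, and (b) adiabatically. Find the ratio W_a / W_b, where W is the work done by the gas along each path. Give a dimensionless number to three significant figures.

W_a / W_b ≈ 0.770

Path (a) isothermal: W = P₁V₁ ln(V₂/V₁) → W_a/(P₁V₁) = -1.257.
Path (b) adiabatic: W = P₁V₁(1 − (V₁/V₂)^(γ−1))/(γ−1) → W_b/(P₁V₁) = -1.634.
W_a / W_b = -1.257 / -1.634 = 0.7695.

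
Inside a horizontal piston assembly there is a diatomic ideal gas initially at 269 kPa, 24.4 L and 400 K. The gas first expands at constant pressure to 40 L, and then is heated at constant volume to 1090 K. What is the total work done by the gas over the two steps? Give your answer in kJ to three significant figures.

W_total ≈ 4.20 kJ

Step 1 (isobaric): W = PΔV = (269 kPa)(40 − 24.4 L) = 4196 J.
Step 2 (isochoric): W = 0 (constant volume).
W_total = 4196 + 0 = 4196 J.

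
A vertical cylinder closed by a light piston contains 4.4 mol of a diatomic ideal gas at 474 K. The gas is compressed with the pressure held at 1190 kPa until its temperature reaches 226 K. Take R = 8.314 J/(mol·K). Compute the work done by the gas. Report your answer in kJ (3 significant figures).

Isobaric: W = P ΔV = nR ΔT.
W = (4.4)(8.314)(226 − 474) = -9072 J.

W ≈ -9.07 kJ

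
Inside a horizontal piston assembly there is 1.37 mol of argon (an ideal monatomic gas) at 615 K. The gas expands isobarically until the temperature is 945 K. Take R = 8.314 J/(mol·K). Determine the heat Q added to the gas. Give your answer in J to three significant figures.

Q ≈ 9400 J

Isobaric: W = nRΔT = (1.37)(8.314)(330) = 3759 J.
ΔU = nCᵥΔT with Cᵥ = 3R/2: ΔU = (1.37)(12.47)(330) = 5638 J.
Q = ΔU + W = 5638 + 3759 = 9397 J.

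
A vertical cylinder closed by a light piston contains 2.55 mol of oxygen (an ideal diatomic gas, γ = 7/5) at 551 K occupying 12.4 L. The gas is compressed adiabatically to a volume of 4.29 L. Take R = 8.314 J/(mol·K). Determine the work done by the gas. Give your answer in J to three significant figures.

Adiabatic: TV^(γ−1) = const with γ = 7/5.
T₂ = T₁ (V₁/V₂)^(γ−1) = 551 × (12.4/4.29)^0.4 = 551 × 1.529 = 842.4 K.
W_by = nCᵥ(T₁ − T₂) = (2.55)(20.79)(551 − 842.4) = -15447 J.

W ≈ -15400 J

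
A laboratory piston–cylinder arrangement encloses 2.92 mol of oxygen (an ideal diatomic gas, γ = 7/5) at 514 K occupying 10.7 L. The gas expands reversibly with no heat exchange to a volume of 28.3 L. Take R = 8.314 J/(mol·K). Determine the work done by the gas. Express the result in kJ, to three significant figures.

Adiabatic: TV^(γ−1) = const with γ = 7/5.
T₂ = T₁ (V₁/V₂)^(γ−1) = 514 × (10.7/28.3)^0.4 = 514 × 0.6777 = 348.3 K.
W_by = nCᵥ(T₁ − T₂) = (2.92)(20.79)(514 − 348.3) = 10054 J.

W ≈ 10.1 kJ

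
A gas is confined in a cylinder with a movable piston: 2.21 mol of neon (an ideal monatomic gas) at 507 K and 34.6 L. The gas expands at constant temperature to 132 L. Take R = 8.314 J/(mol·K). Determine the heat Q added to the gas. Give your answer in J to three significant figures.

Q ≈ 12500 J

Isothermal ⇒ ΔU = 0, so Q = W = nRT ln(V₂/V₁).
Q = (2.21)(8.314)(507) ln(132/34.6) = 9316 × 1.339 = 12473 J.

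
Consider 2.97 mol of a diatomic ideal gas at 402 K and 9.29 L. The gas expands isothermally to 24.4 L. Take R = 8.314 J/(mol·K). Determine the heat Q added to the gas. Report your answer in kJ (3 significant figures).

Q ≈ 9.59 kJ

Isothermal ⇒ ΔU = 0, so Q = W = nRT ln(V₂/V₁).
Q = (2.97)(8.314)(402) ln(24.4/9.29) = 9926 × 0.9656 = 9585 J.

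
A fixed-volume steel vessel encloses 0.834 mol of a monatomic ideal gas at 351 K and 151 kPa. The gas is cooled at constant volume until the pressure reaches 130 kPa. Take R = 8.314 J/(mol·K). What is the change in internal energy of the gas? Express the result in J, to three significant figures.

ΔU ≈ -508 J

Constant volume ⇒ W = 0, so Q = ΔU = nCᵥΔT with Cᵥ = 3R/2 = 12.47 J/(mol·K).
At constant V, T₂/T₁ = P₂/P₁ ⇒ ΔT = T₁(P₂/P₁ − 1) = 351·(130/151 − 1) = -48.81 K.
ΔU = (0.834)(12.47)(-48.81) = -507.7 J.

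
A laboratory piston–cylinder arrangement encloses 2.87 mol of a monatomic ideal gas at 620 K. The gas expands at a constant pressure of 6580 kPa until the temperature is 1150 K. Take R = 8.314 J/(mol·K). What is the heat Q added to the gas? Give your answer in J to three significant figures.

Q ≈ 31600 J

Isobaric: W = nRΔT = (2.87)(8.314)(530) = 12646 J.
ΔU = nCᵥΔT with Cᵥ = 3R/2: ΔU = (2.87)(12.47)(530) = 18970 J.
Q = ΔU + W = 18970 + 12646 = 31616 J.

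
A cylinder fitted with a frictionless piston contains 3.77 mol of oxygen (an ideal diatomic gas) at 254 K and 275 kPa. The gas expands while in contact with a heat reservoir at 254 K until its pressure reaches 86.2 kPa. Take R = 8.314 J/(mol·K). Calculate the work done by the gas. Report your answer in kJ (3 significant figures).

W ≈ 9.24 kJ

Isothermal process: W = nRT ln(V₂/V₁) = nRT ln(P₁/P₂).
W = (3.77)(8.314)(254) × ln(275/86.2)
  = 7961 × ln(3.19) = 7961 × 1.16
W_by_gas = 9236 J.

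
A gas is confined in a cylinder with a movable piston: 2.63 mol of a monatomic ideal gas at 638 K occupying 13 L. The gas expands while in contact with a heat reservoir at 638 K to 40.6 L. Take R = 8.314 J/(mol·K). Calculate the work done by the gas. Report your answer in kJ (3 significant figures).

W ≈ 15.9 kJ

Isothermal: W = nRT ln(V₂/V₁).
W = (2.63)(8.314)(638) × ln(40.6/13)
  = 13950 × 1.139
W_by_gas = 15887 J.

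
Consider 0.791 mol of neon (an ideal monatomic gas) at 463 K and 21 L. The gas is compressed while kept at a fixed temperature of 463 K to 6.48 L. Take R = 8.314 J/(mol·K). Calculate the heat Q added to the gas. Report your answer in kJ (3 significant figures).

Q ≈ -3.58 kJ

Isothermal ⇒ ΔU = 0, so Q = W = nRT ln(V₂/V₁).
Q = (0.791)(8.314)(463) ln(6.48/21) = 3045 × -1.176 = -3580 J.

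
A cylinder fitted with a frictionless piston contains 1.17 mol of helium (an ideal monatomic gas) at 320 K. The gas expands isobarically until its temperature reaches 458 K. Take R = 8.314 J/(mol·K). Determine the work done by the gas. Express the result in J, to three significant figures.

Isobaric: W = P ΔV = nR ΔT.
W = (1.17)(8.314)(458 − 320) = 1342 J.

W ≈ 1340 J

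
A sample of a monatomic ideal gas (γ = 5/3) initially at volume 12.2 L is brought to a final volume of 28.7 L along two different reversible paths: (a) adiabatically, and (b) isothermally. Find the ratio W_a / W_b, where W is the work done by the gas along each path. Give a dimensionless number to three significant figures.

Path (a) adiabatic: W = P₁V₁(1 − (V₁/V₂)^(γ−1))/(γ−1) → W_a/(P₁V₁) = 0.652.
Path (b) isothermal: W = P₁V₁ ln(V₂/V₁) → W_b/(P₁V₁) = 0.8555.
W_a / W_b = 0.652 / 0.8555 = 0.7621.

W_a / W_b ≈ 0.762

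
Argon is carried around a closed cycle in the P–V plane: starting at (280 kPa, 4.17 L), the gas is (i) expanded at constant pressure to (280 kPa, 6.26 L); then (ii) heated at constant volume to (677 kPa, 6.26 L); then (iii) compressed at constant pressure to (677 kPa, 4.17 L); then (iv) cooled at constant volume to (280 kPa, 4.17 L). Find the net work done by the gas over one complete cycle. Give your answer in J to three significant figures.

Constant-volume legs do no work.
W(i) = (280)(6.26 − 4.17) = 585.2 J; W(iii) = (677)(4.17 − 6.26) = -1415 J.
W_net = 585.2 − 1415 = -829.7 J (the counter-clockwise enclosed area).

W_net ≈ -830 J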